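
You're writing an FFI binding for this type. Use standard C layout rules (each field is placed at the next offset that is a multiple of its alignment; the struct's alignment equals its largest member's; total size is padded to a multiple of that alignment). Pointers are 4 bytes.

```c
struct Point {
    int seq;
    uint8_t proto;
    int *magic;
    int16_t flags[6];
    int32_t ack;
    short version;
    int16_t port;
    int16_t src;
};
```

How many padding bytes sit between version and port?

0

0..4  seq  (4B, 4-aligned)
4..5  proto  (1B, 1-aligned)
5..8  -- padding (3B)
8..12  magic  (4B, 4-aligned)
12..24  flags  (12B, 2-aligned)
24..28  ack  (4B, 4-aligned)
28..30  version  (2B, 2-aligned)
30..32  port  (2B, 2-aligned)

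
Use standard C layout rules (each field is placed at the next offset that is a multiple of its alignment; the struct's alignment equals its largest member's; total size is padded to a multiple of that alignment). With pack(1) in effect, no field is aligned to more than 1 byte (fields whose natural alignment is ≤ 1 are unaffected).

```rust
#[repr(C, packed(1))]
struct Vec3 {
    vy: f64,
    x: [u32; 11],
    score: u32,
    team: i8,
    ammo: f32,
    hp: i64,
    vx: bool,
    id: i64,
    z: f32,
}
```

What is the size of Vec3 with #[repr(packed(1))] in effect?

82

0..8  vy  (8B, 1-aligned)
8..52  x  (44B, 1-aligned)
52..56  score  (4B, 1-aligned)
56..57  team  (1B, 1-aligned)
57..61  ammo  (4B, 1-aligned)
61..69  hp  (8B, 1-aligned)
69..70  vx  (1B, 1-aligned)
70..78  id  (8B, 1-aligned)
78..82  z  (4B, 1-aligned)
sizeof = 82, alignof = 1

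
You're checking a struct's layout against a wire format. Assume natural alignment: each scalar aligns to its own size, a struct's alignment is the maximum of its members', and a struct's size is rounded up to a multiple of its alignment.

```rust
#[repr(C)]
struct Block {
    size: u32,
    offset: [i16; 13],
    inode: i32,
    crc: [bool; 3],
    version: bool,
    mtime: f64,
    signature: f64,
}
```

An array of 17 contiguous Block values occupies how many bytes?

@0: size [4B, align 4] → 4
@4: offset [26B, align 2] → 30
+2 pad (align 4)
@32: inode [4B, align 4] → 36
@36: crc [3B, align 1] → 39
@39: version [1B, align 1] → 40
@40: mtime [8B, align 8] → 48
@48: signature [8B, align 8] → 56
size 56, align 8
array of 17: 17 × 56 = 952

952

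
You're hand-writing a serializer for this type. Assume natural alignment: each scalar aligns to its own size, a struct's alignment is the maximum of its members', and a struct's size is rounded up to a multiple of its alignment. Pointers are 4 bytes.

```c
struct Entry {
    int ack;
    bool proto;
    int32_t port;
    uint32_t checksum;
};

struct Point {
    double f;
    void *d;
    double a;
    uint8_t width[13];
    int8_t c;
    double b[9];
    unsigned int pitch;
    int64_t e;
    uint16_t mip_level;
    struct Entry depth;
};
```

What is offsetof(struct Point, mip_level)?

Entry: 0..4  ack  (4B, 4-aligned); 4..5  proto  (1B, 1-aligned); 5..8  -- padding (3B); 8..12  port  (4B, 4-aligned); 12..16  checksum  (4B, 4-aligned); sizeof = 16, alignof = 4
0..8  f  (8B, 8-aligned)
8..12  d  (4B, 4-aligned)
12..16  -- padding (4B)
16..24  a  (8B, 8-aligned)
24..37  width  (13B, 1-aligned)
37..38  c  (1B, 1-aligned)
38..40  -- padding (2B)
40..112  b  (72B, 8-aligned)
112..116  pitch  (4B, 4-aligned)
116..120  -- padding (4B)
120..128  e  (8B, 8-aligned)
128..130  mip_level  (2B, 2-aligned)

128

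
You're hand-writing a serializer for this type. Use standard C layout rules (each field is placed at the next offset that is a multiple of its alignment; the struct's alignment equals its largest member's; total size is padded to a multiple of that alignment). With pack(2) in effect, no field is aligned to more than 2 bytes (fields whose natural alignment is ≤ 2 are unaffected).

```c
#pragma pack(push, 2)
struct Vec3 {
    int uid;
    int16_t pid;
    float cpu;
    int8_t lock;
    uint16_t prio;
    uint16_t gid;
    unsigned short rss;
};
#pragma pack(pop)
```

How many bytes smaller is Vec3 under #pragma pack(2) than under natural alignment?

natural layout:
  @0: uid [4B, align 4] → 4
  @4: pid [2B, align 2] → 6
  +2 pad (align 4)
  @8: cpu [4B, align 4] → 12
  @12: lock [1B, align 1] → 13
  +1 pad (align 2)
  @14: prio [2B, align 2] → 16
  @16: gid [2B, align 2] → 18
  @18: rss [2B, align 2] → 20
  size 20, align 4
packed(2) layout:
  @0: uid [4B, align 2] → 4
  @4: pid [2B, align 2] → 6
  @6: cpu [4B, align 2] → 10
  @10: lock [1B, align 1] → 11
  +1 pad (align 2)
  @12: prio [2B, align 2] → 14
  @14: gid [2B, align 2] → 16
  @16: rss [2B, align 2] → 18
  size 18, align 2
20 − 18 = 2

2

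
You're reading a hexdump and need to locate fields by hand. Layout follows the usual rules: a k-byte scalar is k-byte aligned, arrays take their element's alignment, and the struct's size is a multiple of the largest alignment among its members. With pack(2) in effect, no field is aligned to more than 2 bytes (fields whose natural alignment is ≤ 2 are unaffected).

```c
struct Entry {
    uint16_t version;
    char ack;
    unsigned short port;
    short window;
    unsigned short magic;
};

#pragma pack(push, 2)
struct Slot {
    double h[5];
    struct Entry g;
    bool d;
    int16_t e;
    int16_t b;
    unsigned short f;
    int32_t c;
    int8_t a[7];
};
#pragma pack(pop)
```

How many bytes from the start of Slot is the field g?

40

Entry: version at 0 (size 2, align 2) → ends 2; ack at 2 (size 1, align 1) → ends 3; pad 1 to align 2 for port; port at 4 (size 2, align 2) → ends 6; window at 6 (size 2, align 2) → ends 8; magic at 8 (size 2, align 2) → ends 10; total 10 bytes, alignment 2
h at 0 (size 40, align 2) → ends 40
g at 40 (size 10, align 2) → ends 50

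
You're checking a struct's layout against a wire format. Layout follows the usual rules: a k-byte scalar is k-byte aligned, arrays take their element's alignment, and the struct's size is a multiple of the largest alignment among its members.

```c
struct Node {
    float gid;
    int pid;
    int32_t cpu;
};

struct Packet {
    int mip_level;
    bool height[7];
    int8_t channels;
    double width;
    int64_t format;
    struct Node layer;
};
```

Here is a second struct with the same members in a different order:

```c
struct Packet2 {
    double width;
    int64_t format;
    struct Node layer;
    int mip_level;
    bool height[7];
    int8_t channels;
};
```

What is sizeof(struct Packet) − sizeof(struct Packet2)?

Node: gid at 0 (size 4, align 4) → ends 4; pid at 4 (size 4, align 4) → ends 8; cpu at 8 (size 4, align 4) → ends 12; total 12 bytes, alignment 4
mip_level at 0 (size 4, align 4) → ends 4
height at 4 (size 7, align 1) → ends 11
channels at 11 (size 1, align 1) → ends 12
pad 4 to align 8 for width
width at 16 (size 8, align 8) → ends 24
format at 24 (size 8, align 8) → ends 32
layer at 32 (size 12, align 4) → ends 44
tail pad 4 to reach multiple of 8
total 48 bytes, alignment 8
— Packet2 —
width at 0 (size 8, align 8) → ends 8
format at 8 (size 8, align 8) → ends 16
layer at 16 (size 12, align 4) → ends 28
mip_level at 28 (size 4, align 4) → ends 32
height at 32 (size 7, align 1) → ends 39
channels at 39 (size 1, align 1) → ends 40
total 40 bytes, alignment 8
48 − 40 = 8

8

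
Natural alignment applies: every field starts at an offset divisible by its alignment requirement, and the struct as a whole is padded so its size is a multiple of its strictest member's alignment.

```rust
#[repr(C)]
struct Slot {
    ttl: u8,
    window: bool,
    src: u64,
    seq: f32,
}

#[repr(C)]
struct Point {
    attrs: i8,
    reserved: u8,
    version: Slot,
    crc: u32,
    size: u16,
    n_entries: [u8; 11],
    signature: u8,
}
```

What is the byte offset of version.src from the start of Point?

Slot: 0..1  ttl  (1B, 1-aligned); 1..2  window  (1B, 1-aligned); 2..8  -- padding (6B); 8..16  src  (8B, 8-aligned); 16..20  seq  (4B, 4-aligned); 20..24  -- tail padding (4B); sizeof = 24, alignof = 8
0..1  attrs  (1B, 1-aligned)
1..2  reserved  (1B, 1-aligned)
2..8  -- padding (6B)
8..32  version  (24B, 8-aligned)
within Slot: src at 8
8 + 8 = 16

16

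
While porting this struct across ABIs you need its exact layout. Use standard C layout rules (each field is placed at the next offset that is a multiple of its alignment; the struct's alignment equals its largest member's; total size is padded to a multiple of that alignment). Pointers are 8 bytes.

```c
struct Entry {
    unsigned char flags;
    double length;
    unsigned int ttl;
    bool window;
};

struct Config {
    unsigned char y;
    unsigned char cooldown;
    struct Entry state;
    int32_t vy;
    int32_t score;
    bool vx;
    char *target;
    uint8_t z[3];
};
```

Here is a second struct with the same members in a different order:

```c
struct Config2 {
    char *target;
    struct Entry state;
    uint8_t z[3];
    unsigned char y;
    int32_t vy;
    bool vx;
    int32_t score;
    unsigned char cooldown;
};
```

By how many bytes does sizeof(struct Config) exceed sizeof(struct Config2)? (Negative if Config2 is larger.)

8

Entry: @0: flags [1B, align 1] → 1; +7 pad (align 8); @8: length [8B, align 8] → 16; @16: ttl [4B, align 4] → 20; @20: window [1B, align 1] → 21; +3 tail pad (align 8); size 24, align 8
@0: y [1B, align 1] → 1
@1: cooldown [1B, align 1] → 2
+6 pad (align 8)
@8: state [24B, align 8] → 32
@32: vy [4B, align 4] → 36
@36: score [4B, align 4] → 40
@40: vx [1B, align 1] → 41
+7 pad (align 8)
@48: target [8B, align 8] → 56
@56: z [3B, align 1] → 59
+5 tail pad (align 8)
size 64, align 8
— Config2 —
@0: target [8B, align 8] → 8
@8: state [24B, align 8] → 32
@32: z [3B, align 1] → 35
@35: y [1B, align 1] → 36
@36: vy [4B, align 4] → 40
@40: vx [1B, align 1] → 41
+3 pad (align 4)
@44: score [4B, align 4] → 48
@48: cooldown [1B, align 1] → 49
+7 tail pad (align 8)
size 56, align 8
64 − 56 = 8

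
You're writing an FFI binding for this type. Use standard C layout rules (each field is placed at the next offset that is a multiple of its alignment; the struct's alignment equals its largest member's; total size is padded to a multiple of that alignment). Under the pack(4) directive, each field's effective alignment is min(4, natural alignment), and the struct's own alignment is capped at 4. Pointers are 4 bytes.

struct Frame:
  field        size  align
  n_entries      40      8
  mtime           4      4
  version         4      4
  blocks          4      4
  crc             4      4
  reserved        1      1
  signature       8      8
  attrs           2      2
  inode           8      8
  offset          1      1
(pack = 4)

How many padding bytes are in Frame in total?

0..40  n_entries  (40B, 4-aligned)
40..44  mtime  (4B, 4-aligned)
44..48  version  (4B, 4-aligned)
48..52  blocks  (4B, 4-aligned)
52..56  crc  (4B, 4-aligned)
56..57  reserved  (1B, 1-aligned)
57..60  -- padding (3B)
60..68  signature  (8B, 4-aligned)
68..70  attrs  (2B, 2-aligned)
70..72  -- padding (2B)
72..80  inode  (8B, 4-aligned)
80..81  offset  (1B, 1-aligned)
81..84  -- tail padding (3B)
sizeof = 84, alignof = 4
data bytes 76, size 84 → padding 8

8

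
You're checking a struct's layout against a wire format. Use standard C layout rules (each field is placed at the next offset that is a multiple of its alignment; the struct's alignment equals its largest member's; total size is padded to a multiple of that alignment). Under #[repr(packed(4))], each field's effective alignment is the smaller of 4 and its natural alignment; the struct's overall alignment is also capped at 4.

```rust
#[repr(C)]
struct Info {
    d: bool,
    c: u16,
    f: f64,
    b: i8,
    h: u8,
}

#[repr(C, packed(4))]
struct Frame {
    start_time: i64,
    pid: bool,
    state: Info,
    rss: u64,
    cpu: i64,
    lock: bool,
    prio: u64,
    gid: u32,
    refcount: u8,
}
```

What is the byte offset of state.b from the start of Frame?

28

Info: 0..1  d  (1B, 1-aligned); 1..2  -- padding (1B); 2..4  c  (2B, 2-aligned); 4..8  -- padding (4B); 8..16  f  (8B, 8-aligned); 16..17  b  (1B, 1-aligned); 17..18  h  (1B, 1-aligned); 18..24  -- tail padding (6B); sizeof = 24, alignof = 8
0..8  start_time  (8B, 4-aligned)
8..9  pid  (1B, 1-aligned)
9..12  -- padding (3B)
12..36  state  (24B, 4-aligned)
within Info: b at 16
12 + 16 = 28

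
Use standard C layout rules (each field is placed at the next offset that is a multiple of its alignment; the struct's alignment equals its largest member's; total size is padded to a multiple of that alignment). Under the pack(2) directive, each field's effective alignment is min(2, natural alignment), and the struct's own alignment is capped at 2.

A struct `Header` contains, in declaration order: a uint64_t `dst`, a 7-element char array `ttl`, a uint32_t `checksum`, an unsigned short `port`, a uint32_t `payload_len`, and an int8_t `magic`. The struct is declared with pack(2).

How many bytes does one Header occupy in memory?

@0: dst [8B, align 2] → 8
@8: ttl [7B, align 1] → 15
+1 pad (align 2)
@16: checksum [4B, align 2] → 20
@20: port [2B, align 2] → 22
@22: payload_len [4B, align 2] → 26
@26: magic [1B, align 1] → 27
+1 tail pad (align 2)
size 28, align 2

28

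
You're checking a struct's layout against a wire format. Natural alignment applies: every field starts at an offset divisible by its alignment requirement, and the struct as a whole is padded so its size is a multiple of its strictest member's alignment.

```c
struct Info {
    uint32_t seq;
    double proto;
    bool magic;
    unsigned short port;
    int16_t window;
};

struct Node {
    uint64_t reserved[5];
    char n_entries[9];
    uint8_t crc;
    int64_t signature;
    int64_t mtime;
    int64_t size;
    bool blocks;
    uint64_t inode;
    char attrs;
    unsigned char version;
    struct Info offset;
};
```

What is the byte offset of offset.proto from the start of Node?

Info: @0: seq [4B, align 4] → 4; +4 pad (align 8); @8: proto [8B, align 8] → 16; @16: magic [1B, align 1] → 17; +1 pad (align 2); @18: port [2B, align 2] → 20; @20: window [2B, align 2] → 22; +2 tail pad (align 8); size 24, align 8
@0: reserved [40B, align 8] → 40
@40: n_entries [9B, align 1] → 49
@49: crc [1B, align 1] → 50
+6 pad (align 8)
@56: signature [8B, align 8] → 64
@64: mtime [8B, align 8] → 72
@72: size [8B, align 8] → 80
@80: blocks [1B, align 1] → 81
+7 pad (align 8)
@88: inode [8B, align 8] → 96
@96: attrs [1B, align 1] → 97
@97: version [1B, align 1] → 98
+6 pad (align 8)
@104: offset [24B, align 8] → 128
within Info: proto at 8
104 + 8 = 112

112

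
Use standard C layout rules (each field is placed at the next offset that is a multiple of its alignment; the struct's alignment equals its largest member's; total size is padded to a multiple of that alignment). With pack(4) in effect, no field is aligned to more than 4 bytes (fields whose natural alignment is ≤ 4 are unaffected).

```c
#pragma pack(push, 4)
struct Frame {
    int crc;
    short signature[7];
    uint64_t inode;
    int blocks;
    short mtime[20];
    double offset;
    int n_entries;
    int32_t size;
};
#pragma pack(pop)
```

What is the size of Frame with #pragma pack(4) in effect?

@0: crc [4B, align 4] → 4
@4: signature [14B, align 2] → 18
+2 pad (align 4)
@20: inode [8B, align 4] → 28
@28: blocks [4B, align 4] → 32
@32: mtime [40B, align 2] → 72
@72: offset [8B, align 4] → 80
@80: n_entries [4B, align 4] → 84
@84: size [4B, align 4] → 88
size 88, align 4

88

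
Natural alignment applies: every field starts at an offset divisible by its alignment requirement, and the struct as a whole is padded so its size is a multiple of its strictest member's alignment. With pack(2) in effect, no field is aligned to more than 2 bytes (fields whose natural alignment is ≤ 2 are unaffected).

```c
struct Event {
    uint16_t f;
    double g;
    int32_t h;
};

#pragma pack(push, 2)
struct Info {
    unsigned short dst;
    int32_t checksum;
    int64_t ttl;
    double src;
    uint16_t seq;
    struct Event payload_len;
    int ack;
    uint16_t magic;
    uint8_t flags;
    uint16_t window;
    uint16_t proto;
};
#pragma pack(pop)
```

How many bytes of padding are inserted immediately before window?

Event: @0: f [2B, align 2] → 2; +6 pad (align 8); @8: g [8B, align 8] → 16; @16: h [4B, align 4] → 20; +4 tail pad (align 8); size 24, align 8
@0: dst [2B, align 2] → 2
@2: checksum [4B, align 2] → 6
@6: ttl [8B, align 2] → 14
@14: src [8B, align 2] → 22
@22: seq [2B, align 2] → 24
@24: payload_len [24B, align 2] → 48
@48: ack [4B, align 2] → 52
@52: magic [2B, align 2] → 54
@54: flags [1B, align 1] → 55
+1 pad (align 2)
@56: window [2B, align 2] → 58

1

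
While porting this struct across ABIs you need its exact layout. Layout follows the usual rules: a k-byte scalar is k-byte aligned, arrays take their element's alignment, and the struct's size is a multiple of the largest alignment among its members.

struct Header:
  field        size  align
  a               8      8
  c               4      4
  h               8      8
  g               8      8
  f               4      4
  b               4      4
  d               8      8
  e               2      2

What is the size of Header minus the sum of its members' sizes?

a at 0 (size 8, align 8) → ends 8
c at 8 (size 4, align 4) → ends 12
pad 4 to align 8 for h
h at 16 (size 8, align 8) → ends 24
g at 24 (size 8, align 8) → ends 32
f at 32 (size 4, align 4) → ends 36
b at 36 (size 4, align 4) → ends 40
d at 40 (size 8, align 8) → ends 48
e at 48 (size 2, align 2) → ends 50
tail pad 6 to reach multiple of 8
total 56 bytes, alignment 8
data bytes 46, size 56 → padding 10

10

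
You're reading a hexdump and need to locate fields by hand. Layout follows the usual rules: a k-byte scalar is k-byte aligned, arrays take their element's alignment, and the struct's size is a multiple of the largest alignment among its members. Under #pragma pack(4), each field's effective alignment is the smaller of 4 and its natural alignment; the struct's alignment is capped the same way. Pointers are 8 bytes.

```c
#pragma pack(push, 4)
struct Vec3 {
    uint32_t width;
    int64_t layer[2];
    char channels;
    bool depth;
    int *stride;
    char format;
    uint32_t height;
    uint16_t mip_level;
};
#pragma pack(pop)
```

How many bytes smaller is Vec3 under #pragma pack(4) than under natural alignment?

natural layout:
  0..4  width  (4B, 4-aligned)
  4..8  -- padding (4B)
  8..24  layer  (16B, 8-aligned)
  24..25  channels  (1B, 1-aligned)
  25..26  depth  (1B, 1-aligned)
  26..32  -- padding (6B)
  32..40  stride  (8B, 8-aligned)
  40..41  format  (1B, 1-aligned)
  41..44  -- padding (3B)
  44..48  height  (4B, 4-aligned)
  48..50  mip_level  (2B, 2-aligned)
  50..56  -- tail padding (6B)
  sizeof = 56, alignof = 8
packed(4) layout:
  0..4  width  (4B, 4-aligned)
  4..20  layer  (16B, 4-aligned)
  20..21  channels  (1B, 1-aligned)
  21..22  depth  (1B, 1-aligned)
  22..24  -- padding (2B)
  24..32  stride  (8B, 4-aligned)
  32..33  format  (1B, 1-aligned)
  33..36  -- padding (3B)
  36..40  height  (4B, 4-aligned)
  40..42  mip_level  (2B, 2-aligned)
  42..44  -- tail padding (2B)
  sizeof = 44, alignof = 4
56 − 44 = 12

12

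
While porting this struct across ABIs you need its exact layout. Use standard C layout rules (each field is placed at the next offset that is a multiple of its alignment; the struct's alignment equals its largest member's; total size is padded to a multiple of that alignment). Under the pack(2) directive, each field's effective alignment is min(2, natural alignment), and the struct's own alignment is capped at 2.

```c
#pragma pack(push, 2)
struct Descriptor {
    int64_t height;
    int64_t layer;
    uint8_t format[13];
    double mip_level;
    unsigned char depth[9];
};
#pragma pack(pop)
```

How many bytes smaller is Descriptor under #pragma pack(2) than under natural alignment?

natural layout:
  0..8  height  (8B, 8-aligned)
  8..16  layer  (8B, 8-aligned)
  16..29  format  (13B, 1-aligned)
  29..32  -- padding (3B)
  32..40  mip_level  (8B, 8-aligned)
  40..49  depth  (9B, 1-aligned)
  49..56  -- tail padding (7B)
  sizeof = 56, alignof = 8
packed(2) layout:
  0..8  height  (8B, 2-aligned)
  8..16  layer  (8B, 2-aligned)
  16..29  format  (13B, 1-aligned)
  29..30  -- padding (1B)
  30..38  mip_level  (8B, 2-aligned)
  38..47  depth  (9B, 1-aligned)
  47..48  -- tail padding (1B)
  sizeof = 48, alignof = 2
56 − 48 = 8

8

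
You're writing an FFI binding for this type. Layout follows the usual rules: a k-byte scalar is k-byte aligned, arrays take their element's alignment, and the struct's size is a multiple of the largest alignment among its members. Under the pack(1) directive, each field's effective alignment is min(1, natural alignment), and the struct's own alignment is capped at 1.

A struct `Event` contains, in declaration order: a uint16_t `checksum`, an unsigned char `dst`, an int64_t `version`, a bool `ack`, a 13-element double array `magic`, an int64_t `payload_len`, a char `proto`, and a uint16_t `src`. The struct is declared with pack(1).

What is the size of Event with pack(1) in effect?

127

@0: checksum [2B, align 1] → 2
@2: dst [1B, align 1] → 3
@3: version [8B, align 1] → 11
@11: ack [1B, align 1] → 12
@12: magic [104B, align 1] → 116
@116: payload_len [8B, align 1] → 124
@124: proto [1B, align 1] → 125
@125: src [2B, align 1] → 127
size 127, align 1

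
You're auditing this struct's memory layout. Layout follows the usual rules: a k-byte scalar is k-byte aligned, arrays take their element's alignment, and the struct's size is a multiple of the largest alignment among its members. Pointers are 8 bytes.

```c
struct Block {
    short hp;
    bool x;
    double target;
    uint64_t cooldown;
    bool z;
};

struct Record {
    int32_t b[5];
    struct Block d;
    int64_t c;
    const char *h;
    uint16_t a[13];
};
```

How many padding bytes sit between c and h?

Block: hp at 0 (size 2, align 2) → ends 2; x at 2 (size 1, align 1) → ends 3; pad 5 to align 8 for target; target at 8 (size 8, align 8) → ends 16; cooldown at 16 (size 8, align 8) → ends 24; z at 24 (size 1, align 1) → ends 25; tail pad 7 to reach multiple of 8; total 32 bytes, alignment 8
b at 0 (size 20, align 4) → ends 20
pad 4 to align 8 for d
d at 24 (size 32, align 8) → ends 56
c at 56 (size 8, align 8) → ends 64
h at 64 (size 8, align 8) → ends 72

0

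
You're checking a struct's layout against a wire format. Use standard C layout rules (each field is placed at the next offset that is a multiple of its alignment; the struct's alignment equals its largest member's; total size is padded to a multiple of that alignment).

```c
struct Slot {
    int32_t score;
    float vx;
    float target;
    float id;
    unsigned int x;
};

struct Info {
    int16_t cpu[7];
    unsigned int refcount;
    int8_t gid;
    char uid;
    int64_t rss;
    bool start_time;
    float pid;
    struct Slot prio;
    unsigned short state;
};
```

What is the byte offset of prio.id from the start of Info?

Slot: @0: score [4B, align 4] → 4; @4: vx [4B, align 4] → 8; @8: target [4B, align 4] → 12; @12: id [4B, align 4] → 16; @16: x [4B, align 4] → 20; size 20, align 4
@0: cpu [14B, align 2] → 14
+2 pad (align 4)
@16: refcount [4B, align 4] → 20
@20: gid [1B, align 1] → 21
@21: uid [1B, align 1] → 22
+2 pad (align 8)
@24: rss [8B, align 8] → 32
@32: start_time [1B, align 1] → 33
+3 pad (align 4)
@36: pid [4B, align 4] → 40
@40: prio [20B, align 4] → 60
within Slot: id at 12
40 + 12 = 52

52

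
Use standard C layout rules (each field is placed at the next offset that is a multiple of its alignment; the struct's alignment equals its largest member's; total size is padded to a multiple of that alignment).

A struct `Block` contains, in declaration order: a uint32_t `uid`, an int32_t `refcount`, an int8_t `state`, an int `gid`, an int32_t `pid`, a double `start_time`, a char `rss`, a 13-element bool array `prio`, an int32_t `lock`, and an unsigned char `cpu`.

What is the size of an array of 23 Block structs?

uid at 0 (size 4, align 4) → ends 4
refcount at 4 (size 4, align 4) → ends 8
state at 8 (size 1, align 1) → ends 9
pad 3 to align 4 for gid
gid at 12 (size 4, align 4) → ends 16
pid at 16 (size 4, align 4) → ends 20
pad 4 to align 8 for start_time
start_time at 24 (size 8, align 8) → ends 32
rss at 32 (size 1, align 1) → ends 33
prio at 33 (size 13, align 1) → ends 46
pad 2 to align 4 for lock
lock at 48 (size 4, align 4) → ends 52
cpu at 52 (size 1, align 1) → ends 53
tail pad 3 to reach multiple of 8
total 56 bytes, alignment 8
array of 23: 23 × 56 = 1288

1288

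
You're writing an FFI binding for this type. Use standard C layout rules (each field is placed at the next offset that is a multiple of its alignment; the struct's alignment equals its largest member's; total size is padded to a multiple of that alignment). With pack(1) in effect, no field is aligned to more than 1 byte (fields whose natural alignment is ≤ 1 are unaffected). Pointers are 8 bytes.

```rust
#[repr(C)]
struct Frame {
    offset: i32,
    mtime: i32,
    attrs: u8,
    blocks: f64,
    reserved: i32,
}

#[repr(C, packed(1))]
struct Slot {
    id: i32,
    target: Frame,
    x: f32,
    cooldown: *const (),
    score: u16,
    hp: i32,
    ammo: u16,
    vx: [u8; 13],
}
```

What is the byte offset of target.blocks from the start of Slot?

20

Frame: offset at 0 (size 4, align 4) → ends 4; mtime at 4 (size 4, align 4) → ends 8; attrs at 8 (size 1, align 1) → ends 9; pad 7 to align 8 for blocks; blocks at 16 (size 8, align 8) → ends 24; reserved at 24 (size 4, align 4) → ends 28; tail pad 4 to reach multiple of 8; total 32 bytes, alignment 8
id at 0 (size 4, align 1) → ends 4
target at 4 (size 32, align 1) → ends 36
within Frame: blocks at 16
4 + 16 = 20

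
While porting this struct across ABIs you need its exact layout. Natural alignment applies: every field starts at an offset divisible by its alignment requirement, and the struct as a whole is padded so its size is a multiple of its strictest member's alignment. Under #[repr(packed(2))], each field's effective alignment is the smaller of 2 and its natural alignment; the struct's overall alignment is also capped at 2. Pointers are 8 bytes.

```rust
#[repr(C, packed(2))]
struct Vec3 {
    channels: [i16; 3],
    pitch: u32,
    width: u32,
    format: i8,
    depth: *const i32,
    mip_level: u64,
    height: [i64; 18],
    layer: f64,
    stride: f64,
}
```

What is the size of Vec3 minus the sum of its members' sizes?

channels at 0 (size 6, align 2) → ends 6
pitch at 6 (size 4, align 2) → ends 10
width at 10 (size 4, align 2) → ends 14
format at 14 (size 1, align 1) → ends 15
pad 1 to align 2 for depth
depth at 16 (size 8, align 2) → ends 24
mip_level at 24 (size 8, align 2) → ends 32
height at 32 (size 144, align 2) → ends 176
layer at 176 (size 8, align 2) → ends 184
stride at 184 (size 8, align 2) → ends 192
total 192 bytes, alignment 2
data bytes 191, size 192 → padding 1

1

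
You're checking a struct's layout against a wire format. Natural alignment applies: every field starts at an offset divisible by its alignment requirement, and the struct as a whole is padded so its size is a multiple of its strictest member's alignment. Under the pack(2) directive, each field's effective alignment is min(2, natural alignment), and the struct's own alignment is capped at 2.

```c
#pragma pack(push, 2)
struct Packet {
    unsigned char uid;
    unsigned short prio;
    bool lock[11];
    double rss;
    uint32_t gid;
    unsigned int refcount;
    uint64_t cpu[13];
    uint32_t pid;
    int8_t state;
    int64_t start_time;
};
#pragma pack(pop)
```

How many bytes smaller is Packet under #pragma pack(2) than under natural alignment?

2

natural layout:
  @0: uid [1B, align 1] → 1
  +1 pad (align 2)
  @2: prio [2B, align 2] → 4
  @4: lock [11B, align 1] → 15
  +1 pad (align 8)
  @16: rss [8B, align 8] → 24
  @24: gid [4B, align 4] → 28
  @28: refcount [4B, align 4] → 32
  @32: cpu [104B, align 8] → 136
  @136: pid [4B, align 4] → 140
  @140: state [1B, align 1] → 141
  +3 pad (align 8)
  @144: start_time [8B, align 8] → 152
  size 152, align 8
packed(2) layout:
  @0: uid [1B, align 1] → 1
  +1 pad (align 2)
  @2: prio [2B, align 2] → 4
  @4: lock [11B, align 1] → 15
  +1 pad (align 2)
  @16: rss [8B, align 2] → 24
  @24: gid [4B, align 2] → 28
  @28: refcount [4B, align 2] → 32
  @32: cpu [104B, align 2] → 136
  @136: pid [4B, align 2] → 140
  @140: state [1B, align 1] → 141
  +1 pad (align 2)
  @142: start_time [8B, align 2] → 150
  size 150, align 2
152 − 150 = 2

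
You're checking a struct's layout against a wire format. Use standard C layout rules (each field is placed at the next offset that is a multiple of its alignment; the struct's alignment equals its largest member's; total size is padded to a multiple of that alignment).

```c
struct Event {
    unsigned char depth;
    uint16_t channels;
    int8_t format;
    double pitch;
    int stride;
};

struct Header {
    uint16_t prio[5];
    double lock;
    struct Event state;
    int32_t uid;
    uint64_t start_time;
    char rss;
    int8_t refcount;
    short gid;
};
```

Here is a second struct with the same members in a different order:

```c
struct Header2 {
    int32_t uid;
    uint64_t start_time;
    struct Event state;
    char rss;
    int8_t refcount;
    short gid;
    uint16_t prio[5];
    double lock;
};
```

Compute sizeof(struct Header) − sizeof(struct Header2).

Event: depth at 0 (size 1, align 1) → ends 1; pad 1 to align 2 for channels; channels at 2 (size 2, align 2) → ends 4; format at 4 (size 1, align 1) → ends 5; pad 3 to align 8 for pitch; pitch at 8 (size 8, align 8) → ends 16; stride at 16 (size 4, align 4) → ends 20; tail pad 4 to reach multiple of 8; total 24 bytes, alignment 8
prio at 0 (size 10, align 2) → ends 10
pad 6 to align 8 for lock
lock at 16 (size 8, align 8) → ends 24
state at 24 (size 24, align 8) → ends 48
uid at 48 (size 4, align 4) → ends 52
pad 4 to align 8 for start_time
start_time at 56 (size 8, align 8) → ends 64
rss at 64 (size 1, align 1) → ends 65
refcount at 65 (size 1, align 1) → ends 66
gid at 66 (size 2, align 2) → ends 68
tail pad 4 to reach multiple of 8
total 72 bytes, alignment 8
— Header2 —
uid at 0 (size 4, align 4) → ends 4
pad 4 to align 8 for start_time
start_time at 8 (size 8, align 8) → ends 16
state at 16 (size 24, align 8) → ends 40
rss at 40 (size 1, align 1) → ends 41
refcount at 41 (size 1, align 1) → ends 42
gid at 42 (size 2, align 2) → ends 44
prio at 44 (size 10, align 2) → ends 54
pad 2 to align 8 for lock
lock at 56 (size 8, align 8) → ends 64
total 64 bytes, alignment 8
72 − 64 = 8

8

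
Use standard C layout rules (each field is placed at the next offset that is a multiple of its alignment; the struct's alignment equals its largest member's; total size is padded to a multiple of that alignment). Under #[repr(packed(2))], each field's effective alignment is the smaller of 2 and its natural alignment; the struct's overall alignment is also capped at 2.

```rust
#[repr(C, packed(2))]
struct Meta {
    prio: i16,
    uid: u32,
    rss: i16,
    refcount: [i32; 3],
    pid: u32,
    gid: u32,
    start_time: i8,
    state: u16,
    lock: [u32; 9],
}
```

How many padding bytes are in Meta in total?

1

@0: prio [2B, align 2] → 2
@2: uid [4B, align 2] → 6
@6: rss [2B, align 2] → 8
@8: refcount [12B, align 2] → 20
@20: pid [4B, align 2] → 24
@24: gid [4B, align 2] → 28
@28: start_time [1B, align 1] → 29
+1 pad (align 2)
@30: state [2B, align 2] → 32
@32: lock [36B, align 2] → 68
size 68, align 2
data bytes 67, size 68 → padding 1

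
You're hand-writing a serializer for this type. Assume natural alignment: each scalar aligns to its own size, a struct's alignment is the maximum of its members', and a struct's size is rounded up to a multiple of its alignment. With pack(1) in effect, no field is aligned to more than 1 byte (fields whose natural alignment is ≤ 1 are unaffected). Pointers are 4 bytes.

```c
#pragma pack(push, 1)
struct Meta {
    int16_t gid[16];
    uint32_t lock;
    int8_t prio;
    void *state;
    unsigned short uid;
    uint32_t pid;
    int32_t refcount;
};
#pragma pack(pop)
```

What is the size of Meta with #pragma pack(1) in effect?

51

@0: gid [32B, align 1] → 32
@32: lock [4B, align 1] → 36
@36: prio [1B, align 1] → 37
@37: state [4B, align 1] → 41
@41: uid [2B, align 1] → 43
@43: pid [4B, align 1] → 47
@47: refcount [4B, align 1] → 51
size 51, align 1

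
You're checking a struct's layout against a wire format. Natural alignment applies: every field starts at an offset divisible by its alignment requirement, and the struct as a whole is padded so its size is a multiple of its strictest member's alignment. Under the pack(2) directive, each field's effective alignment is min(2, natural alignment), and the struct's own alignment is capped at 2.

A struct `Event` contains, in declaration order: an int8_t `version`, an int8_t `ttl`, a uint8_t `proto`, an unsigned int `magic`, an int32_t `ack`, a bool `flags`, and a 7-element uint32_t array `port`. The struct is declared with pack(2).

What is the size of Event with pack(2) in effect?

version at 0 (size 1, align 1) → ends 1
ttl at 1 (size 1, align 1) → ends 2
proto at 2 (size 1, align 1) → ends 3
pad 1 to align 2 for magic
magic at 4 (size 4, align 2) → ends 8
ack at 8 (size 4, align 2) → ends 12
flags at 12 (size 1, align 1) → ends 13
pad 1 to align 2 for port
port at 14 (size 28, align 2) → ends 42
total 42 bytes, alignment 2

42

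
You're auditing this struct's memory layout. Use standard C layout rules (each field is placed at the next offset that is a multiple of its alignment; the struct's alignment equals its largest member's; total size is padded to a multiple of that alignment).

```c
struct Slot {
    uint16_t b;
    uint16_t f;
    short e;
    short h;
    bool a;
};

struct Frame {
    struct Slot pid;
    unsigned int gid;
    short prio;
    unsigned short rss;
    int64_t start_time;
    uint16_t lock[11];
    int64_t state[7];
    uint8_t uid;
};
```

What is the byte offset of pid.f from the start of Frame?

2

Slot: @0: b [2B, align 2] → 2; @2: f [2B, align 2] → 4; @4: e [2B, align 2] → 6; @6: h [2B, align 2] → 8; @8: a [1B, align 1] → 9; +1 tail pad (align 2); size 10, align 2
@0: pid [10B, align 2] → 10
within Slot: f at 2
0 + 2 = 2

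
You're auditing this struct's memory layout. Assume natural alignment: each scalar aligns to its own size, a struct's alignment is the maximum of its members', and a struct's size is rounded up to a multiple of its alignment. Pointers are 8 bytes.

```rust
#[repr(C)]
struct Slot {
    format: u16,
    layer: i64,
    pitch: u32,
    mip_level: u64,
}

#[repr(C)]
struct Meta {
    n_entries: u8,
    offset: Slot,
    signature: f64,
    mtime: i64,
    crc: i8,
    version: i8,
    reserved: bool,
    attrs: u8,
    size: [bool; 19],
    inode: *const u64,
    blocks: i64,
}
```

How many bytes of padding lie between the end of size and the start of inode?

1

Slot: format at 0 (size 2, align 2) → ends 2; pad 6 to align 8 for layer; layer at 8 (size 8, align 8) → ends 16; pitch at 16 (size 4, align 4) → ends 20; pad 4 to align 8 for mip_level; mip_level at 24 (size 8, align 8) → ends 32; total 32 bytes, alignment 8
n_entries at 0 (size 1, align 1) → ends 1
pad 7 to align 8 for offset
offset at 8 (size 32, align 8) → ends 40
signature at 40 (size 8, align 8) → ends 48
mtime at 48 (size 8, align 8) → ends 56
crc at 56 (size 1, align 1) → ends 57
version at 57 (size 1, align 1) → ends 58
reserved at 58 (size 1, align 1) → ends 59
attrs at 59 (size 1, align 1) → ends 60
size at 60 (size 19, align 1) → ends 79
pad 1 to align 8 for inode
inode at 80 (size 8, align 8) → ends 88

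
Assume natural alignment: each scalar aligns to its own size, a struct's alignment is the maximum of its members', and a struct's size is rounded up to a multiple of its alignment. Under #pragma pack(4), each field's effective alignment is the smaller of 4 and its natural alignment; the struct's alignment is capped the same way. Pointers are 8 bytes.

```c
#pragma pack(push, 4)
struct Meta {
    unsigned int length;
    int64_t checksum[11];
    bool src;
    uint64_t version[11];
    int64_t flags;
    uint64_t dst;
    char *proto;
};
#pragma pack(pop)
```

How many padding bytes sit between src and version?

3

@0: length [4B, align 4] → 4
@4: checksum [88B, align 4] → 92
@92: src [1B, align 1] → 93
+3 pad (align 4)
@96: version [88B, align 4] → 184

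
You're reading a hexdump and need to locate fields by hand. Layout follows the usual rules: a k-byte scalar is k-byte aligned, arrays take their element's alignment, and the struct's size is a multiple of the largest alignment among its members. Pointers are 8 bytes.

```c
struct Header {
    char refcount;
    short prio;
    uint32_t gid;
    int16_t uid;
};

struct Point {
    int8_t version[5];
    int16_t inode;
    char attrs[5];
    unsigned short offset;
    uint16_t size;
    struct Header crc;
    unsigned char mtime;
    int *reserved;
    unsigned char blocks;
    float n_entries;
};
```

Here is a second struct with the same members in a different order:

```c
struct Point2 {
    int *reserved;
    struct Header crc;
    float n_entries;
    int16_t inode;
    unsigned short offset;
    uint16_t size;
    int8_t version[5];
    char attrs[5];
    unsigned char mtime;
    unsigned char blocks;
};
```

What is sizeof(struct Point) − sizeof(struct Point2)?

Header: refcount at 0 (size 1, align 1) → ends 1; pad 1 to align 2 for prio; prio at 2 (size 2, align 2) → ends 4; gid at 4 (size 4, align 4) → ends 8; uid at 8 (size 2, align 2) → ends 10; tail pad 2 to reach multiple of 4; total 12 bytes, alignment 4
version at 0 (size 5, align 1) → ends 5
pad 1 to align 2 for inode
inode at 6 (size 2, align 2) → ends 8
attrs at 8 (size 5, align 1) → ends 13
pad 1 to align 2 for offset
offset at 14 (size 2, align 2) → ends 16
size at 16 (size 2, align 2) → ends 18
pad 2 to align 4 for crc
crc at 20 (size 12, align 4) → ends 32
mtime at 32 (size 1, align 1) → ends 33
pad 7 to align 8 for reserved
reserved at 40 (size 8, align 8) → ends 48
blocks at 48 (size 1, align 1) → ends 49
pad 3 to align 4 for n_entries
n_entries at 52 (size 4, align 4) → ends 56
total 56 bytes, alignment 8
— Point2 —
reserved at 0 (size 8, align 8) → ends 8
crc at 8 (size 12, align 4) → ends 20
n_entries at 20 (size 4, align 4) → ends 24
inode at 24 (size 2, align 2) → ends 26
offset at 26 (size 2, align 2) → ends 28
size at 28 (size 2, align 2) → ends 30
version at 30 (size 5, align 1) → ends 35
attrs at 35 (size 5, align 1) → ends 40
mtime at 40 (size 1, align 1) → ends 41
blocks at 41 (size 1, align 1) → ends 42
tail pad 6 to reach multiple of 8
total 48 bytes, alignment 8
56 − 48 = 8

8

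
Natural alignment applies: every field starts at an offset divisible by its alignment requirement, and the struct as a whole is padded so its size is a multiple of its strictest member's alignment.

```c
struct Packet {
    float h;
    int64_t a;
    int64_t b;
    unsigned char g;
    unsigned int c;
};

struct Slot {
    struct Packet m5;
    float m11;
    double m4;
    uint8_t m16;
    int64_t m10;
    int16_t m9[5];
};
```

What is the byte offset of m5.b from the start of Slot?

Packet: h at 0 (size 4, align 4) → ends 4; pad 4 to align 8 for a; a at 8 (size 8, align 8) → ends 16; b at 16 (size 8, align 8) → ends 24; g at 24 (size 1, align 1) → ends 25; pad 3 to align 4 for c; c at 28 (size 4, align 4) → ends 32; total 32 bytes, alignment 8
m5 at 0 (size 32, align 8) → ends 32
within Packet: b at 16
0 + 16 = 16

16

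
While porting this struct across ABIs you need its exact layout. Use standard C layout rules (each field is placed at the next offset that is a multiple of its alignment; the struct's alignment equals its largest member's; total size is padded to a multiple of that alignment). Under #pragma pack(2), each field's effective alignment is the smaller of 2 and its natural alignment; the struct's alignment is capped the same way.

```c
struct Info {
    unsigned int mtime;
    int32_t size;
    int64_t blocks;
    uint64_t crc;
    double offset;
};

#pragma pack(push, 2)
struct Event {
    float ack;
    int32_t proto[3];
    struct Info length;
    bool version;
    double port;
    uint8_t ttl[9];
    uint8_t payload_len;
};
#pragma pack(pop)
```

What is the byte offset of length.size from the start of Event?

20

Info: @0: mtime [4B, align 4] → 4; @4: size [4B, align 4] → 8; @8: blocks [8B, align 8] → 16; @16: crc [8B, align 8] → 24; @24: offset [8B, align 8] → 32; size 32, align 8
@0: ack [4B, align 2] → 4
@4: proto [12B, align 2] → 16
@16: length [32B, align 2] → 48
within Info: size at 4
16 + 4 = 20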